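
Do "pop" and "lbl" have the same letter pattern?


Pattern of "pop": [0, 1, 0]
Pattern of "lbl": [0, 1, 0]
Patterns match
Same pattern = Yes


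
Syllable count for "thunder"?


Word: "thunder"
Syllable breakdown: thun · der
Counting: 2 parts
= 2 syllables


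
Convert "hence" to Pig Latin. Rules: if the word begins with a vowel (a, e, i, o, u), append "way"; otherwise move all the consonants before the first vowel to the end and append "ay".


Word: "hence"
Starts with consonant(s) → move to end, add 'ay'
Consonant cluster: "h"
Pig Latin = "encehay"


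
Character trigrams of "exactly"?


Word: "exactly" (length 7)
Number of trigrams = 7 - 3 + 1 = 5
  Position 0: "exa"
  Position 1: "xac"
  Position 2: "act"
  Position 3: "ctl"
  Position 4: "tly"
Trigrams = "exa", "xac", "act", "ctl", "tly"


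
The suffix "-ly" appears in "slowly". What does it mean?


Suffix: -ly
As in: slowly -> slow + -ly
Meaning = in a manner


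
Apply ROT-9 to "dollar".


Word: "dollar"
Shift: 9
Each letter → (letter + shift) mod 26:
  'd' (3) + 9 = 12 → 'm'
  'o' (14) + 9 = 23 → 'x'
  'l' (11) + 9 = 20 → 'u'
  'l' (11) + 9 = 20 → 'u'
  'a' (0) + 9 = 9 → 'j'
  'r' (17) + 9 = 0 → 'a'
Result = "mxuuja"


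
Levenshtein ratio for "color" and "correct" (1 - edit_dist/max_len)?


Word 1: "color" (length 5)
Word 2: "correct" (length 7)
One optimal edit sequence:
  1. keep 'c'
  2. keep 'o'
  3. insert 'r'  (+1)
  4. insert 'r'  (+1)
  5. substitute 'l' -> 'e'  (+1)
  6. substitute 'o' -> 'c'  (+1)
  7. substitute 'r' -> 't'  (+1)
Edit distance = 5
Max length = max(5, 7) = 7
Similarity = 1 - 5/7
= 0.2857


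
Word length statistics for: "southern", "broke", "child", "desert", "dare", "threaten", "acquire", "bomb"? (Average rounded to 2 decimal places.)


Lengths: "southern"=8, "broke"=5, "child"=5, "desert"=6, "dare"=4, "threaten"=8, "acquire"=7, "bomb"=4
Sum = 47, Count = 8
Average = 47/8 = 5.88
= avg=5.88, min=4, max=8


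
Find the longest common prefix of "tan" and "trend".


Word 1: "tan"
Word 2: "trend"
Comparing from start:
  Pos 0: 't' == 't'
  Pos 1: 'a' != 'r' (stop)
LCP = "t" (length 1)


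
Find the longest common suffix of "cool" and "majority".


Word 1: "cool"
Word 2: "majority"
Comparing from end:
  Pos -1: 'l' != 'y' (stop)
LCS = "" (length 0)


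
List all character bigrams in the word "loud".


Word: "loud" (length 4)
Number of bigrams = 4 - 2 + 1 = 3
  Position 0: "lo"
  Position 1: "ou"
  Position 2: "ud"
Bigrams = "lo", "ou", "ud"


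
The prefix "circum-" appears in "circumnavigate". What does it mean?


Prefix: circum-
As in: circumnavigate -> circum- + navigate
Meaning = around


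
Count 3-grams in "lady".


Word: "lady" (length 4)
Number of 3-grams = length - 3 + 1 = 4 - 3 + 1
= 2


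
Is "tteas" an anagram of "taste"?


Word 1: "taste" → sorted: aestt
Word 2: "tteas" → sorted: aestt
Same letters? aestt == aestt
Anagram = Yes


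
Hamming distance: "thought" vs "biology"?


Comparing character by character (same length = 7):
  Pos 0: 't' vs 'b' !=
  Pos 1: 'h' vs 'i' !=
  Pos 2: 'o' vs 'o' =
  Pos 3: 'u' vs 'l' !=
  Pos 4: 'g' vs 'o' !=
  Pos 5: 'h' vs 'g' !=
  Pos 6: 't' vs 'y' !=
Hamming distance = 6


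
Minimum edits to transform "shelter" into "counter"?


Word 1: "shelter" (length 7)
Word 2: "counter" (length 7)
One optimal edit sequence (insert/delete/substitute each cost 1):
  1. substitute 's' -> 'c'  (+1)
  2. substitute 'h' -> 'o'  (+1)
  3. substitute 'e' -> 'u'  (+1)
  4. substitute 'l' -> 'n'  (+1)
  5. keep 't'
  6. keep 'e'
  7. keep 'r'
Total edit operations: 4
Edit distance = 4


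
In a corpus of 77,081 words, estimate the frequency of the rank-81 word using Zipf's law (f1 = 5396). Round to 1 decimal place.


Zipf's law: f(r) = f(1) / r
f(1) = 5396
f(81) = 5396 / 81
= 66.6 occurrences


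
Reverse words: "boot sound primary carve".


Original: "boot sound primary carve"
Words (1..n): boot | sound | primary | carve
Reversed (n..1): carve | primary | sound | boot
Result = "carve primary sound boot"


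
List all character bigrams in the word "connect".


Word: "connect" (length 7)
Number of bigrams = 7 - 2 + 1 = 6
  Position 0: "co"
  Position 1: "on"
  Position 2: "nn"
  Position 3: "ne"
  Position 4: "ec"
  Position 5: "ct"
Bigrams = "co", "on", "nn", "ne", "ec", "ct"


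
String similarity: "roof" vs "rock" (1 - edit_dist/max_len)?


Word 1: "roof" (length 4)
Word 2: "rock" (length 4)
One optimal edit sequence:
  1. keep 'r'
  2. keep 'o'
  3. substitute 'o' -> 'c'  (+1)
  4. substitute 'f' -> 'k'  (+1)
Edit distance = 2
Max length = max(4, 4) = 4
Similarity = 1 - 2/4
= 0.5000


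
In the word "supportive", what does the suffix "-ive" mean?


Suffix: -ive
Example: supportive = support + -ive
Meaning = tending to


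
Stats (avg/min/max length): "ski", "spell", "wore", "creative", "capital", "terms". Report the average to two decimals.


Lengths: "ski"=3, "spell"=5, "wore"=4, "creative"=8, "capital"=7, "terms"=5
Sum = 32, Count = 6
Average = 32/6 = 5.33
= avg=5.33, min=3, max=8


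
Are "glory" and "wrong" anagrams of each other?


Word 1: "glory" → sorted: glory
Word 2: "wrong" → sorted: gnorw
Same letters? glory != gnorw
Anagram = No


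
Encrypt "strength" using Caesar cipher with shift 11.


Word: "strength"
Shift: 11
Each letter → (letter + shift) mod 26:
  's' (18) + 11 = 3 → 'd'
  't' (19) + 11 = 4 → 'e'
  'r' (17) + 11 = 2 → 'c'
  'e' (4) + 11 = 15 → 'p'
  'n' (13) + 11 = 24 → 'y'
  'g' (6) + 11 = 17 → 'r'
  't' (19) + 11 = 4 → 'e'
  'h' (7) + 11 = 18 → 's'
Result = "decpyres"


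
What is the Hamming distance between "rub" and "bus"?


Comparing character by character (same length = 3):
  Pos 0: 'r' vs 'b' !=
  Pos 1: 'u' vs 'u' =
  Pos 2: 'b' vs 's' !=
Hamming distance = 2


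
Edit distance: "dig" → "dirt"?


Word 1: "dig" (length 3)
Word 2: "dirt" (length 4)
One optimal edit sequence (insert/delete/substitute each cost 1):
  1. keep 'd'
  2. keep 'i'
  3. insert 'r'  (+1)
  4. substitute 'g' -> 't'  (+1)
Total edit operations: 2
Edit distance = 2


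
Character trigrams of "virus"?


Word: "virus" (length 5)
Number of trigrams = 5 - 3 + 1 = 3
  Position 0: "vir"
  Position 1: "iru"
  Position 2: "rus"
Trigrams = "vir", "iru", "rus"


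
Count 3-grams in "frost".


Word: "frost" (length 5)
Number of 3-grams = length - 3 + 1 = 5 - 3 + 1
= 3


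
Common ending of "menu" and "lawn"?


Word 1: "menu"
Word 2: "lawn"
Comparing from end:
  Pos -1: 'u' != 'n' (stop)
LCS = "" (length 0)


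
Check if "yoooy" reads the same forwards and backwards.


Word: "yoooy"
Reversed: "yoooy"
Forward == Backward? yoooy == yoooy
Palindrome = Yes


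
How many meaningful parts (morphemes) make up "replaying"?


Word: "replaying"
Morphemes: re- / play / -ing
Each morpheme carries meaning
= 3 morphemes


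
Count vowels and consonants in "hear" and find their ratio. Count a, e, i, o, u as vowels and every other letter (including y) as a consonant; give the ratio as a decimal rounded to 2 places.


Word: "hear"
Vowels (a,e,i,o,u): 2
Consonants: 2
Ratio = 2/2
= 1.00


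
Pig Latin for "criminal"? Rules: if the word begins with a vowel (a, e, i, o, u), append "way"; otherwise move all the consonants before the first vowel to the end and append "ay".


Word: "criminal"
Starts with consonant(s) → move to end, add 'ay'
Consonant cluster: "cr"
Pig Latin = "iminalcray"


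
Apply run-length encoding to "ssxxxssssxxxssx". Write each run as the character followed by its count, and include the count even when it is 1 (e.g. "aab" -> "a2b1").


String: "ssxxxssssxxxssx"
Scanning for consecutive runs:
  's' x 2
  'x' x 3
  's' x 4
  'x' x 3
  's' x 2
  'x' x 1
RLE = "s2x3s4x3s2x1"


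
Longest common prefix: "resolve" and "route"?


Word 1: "resolve"
Word 2: "route"
Comparing from start:
  Pos 0: 'r' == 'r'
  Pos 1: 'e' != 'o' (stop)
LCP = "r" (length 1)


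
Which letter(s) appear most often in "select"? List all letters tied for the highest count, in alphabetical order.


Word: "select"
Letter counts:
  'c': 1
  'e': 2
  'l': 1
  's': 1
  't': 1
Maximum count = 2
Most frequent = 'e' (2 times each)


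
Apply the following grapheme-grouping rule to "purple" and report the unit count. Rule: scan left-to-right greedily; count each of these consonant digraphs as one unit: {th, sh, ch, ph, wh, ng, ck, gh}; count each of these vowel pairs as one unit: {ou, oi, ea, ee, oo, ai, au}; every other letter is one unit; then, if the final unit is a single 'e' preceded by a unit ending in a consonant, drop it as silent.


Word: "purple" (6 letters)
Left-to-right scan:
  [1] 'p' (letter)
  [2] 'u' (letter)
  [3] 'r' (letter)
  [4] 'p' (letter)
  [5] 'l' (letter)
  [6] 'e' (letter)
Units from scan: 6
Final unit is 'e' after a consonant -> drop as silent (-1)
Sound units = 5 units


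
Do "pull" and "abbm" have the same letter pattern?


Pattern of "pull": [0, 1, 2, 2]
Pattern of "abbm": [0, 1, 1, 2]
Patterns do not match
Same pattern = No


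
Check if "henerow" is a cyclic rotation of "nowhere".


Word: "nowhere", Candidate: "henerow"
Method: check if candidate is substring of word+word
"nowherenowhere" contains "henerow"? No
Is rotation = No


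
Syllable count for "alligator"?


Word: "alligator"
Syllable breakdown: al-li-ga-tor
Counting: 4 parts
= 4 syllables


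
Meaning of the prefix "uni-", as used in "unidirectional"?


Prefix: uni-
As in: unidirectional -> uni- + directional
Meaning = one


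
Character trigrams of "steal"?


Word: "steal" (length 5)
Number of trigrams = 5 - 3 + 1 = 3
  Position 0: "ste"
  Position 1: "tea"
  Position 2: "eal"
Trigrams = "ste", "tea", "eal"


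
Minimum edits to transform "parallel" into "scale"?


Word 1: "parallel" (length 8)
Word 2: "scale" (length 5)
One optimal edit sequence (insert/delete/substitute each cost 1):
  1. delete 'p'  (+1)
  2. substitute 'a' -> 's'  (+1)
  3. substitute 'r' -> 'c'  (+1)
  4. keep 'a'
  5. delete 'l'  (+1)
  6. keep 'l'
  7. keep 'e'
  8. delete 'l'  (+1)
Total edit operations: 5
Edit distance = 5


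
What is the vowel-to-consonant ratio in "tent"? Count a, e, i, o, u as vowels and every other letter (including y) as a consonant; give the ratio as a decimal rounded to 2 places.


Word: "tent"
Vowels (a,e,i,o,u): 1
Consonants: 3
Ratio = 1/3
= 0.33


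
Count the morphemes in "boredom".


Word: "boredom"
Morphemes: bore + -dom
Each morpheme carries meaning
= 2 morphemes


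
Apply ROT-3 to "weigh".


Word: "weigh"
Shift: 3
Each letter → (letter + shift) mod 26:
  'w' (22) + 3 = 25 → 'z'
  'e' (4) + 3 = 7 → 'h'
  'i' (8) + 3 = 11 → 'l'
  'g' (6) + 3 = 9 → 'j'
  'h' (7) + 3 = 10 → 'k'
Result = "zhljk"


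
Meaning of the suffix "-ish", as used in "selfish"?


Suffix: -ish
Example: selfish (self + -ish)
Meaning = somewhat / having the qualities of


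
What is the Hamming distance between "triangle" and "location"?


Comparing character by character (same length = 8):
  Pos 0: 't' vs 'l' !=
  Pos 1: 'r' vs 'o' !=
  Pos 2: 'i' vs 'c' !=
  Pos 3: 'a' vs 'a' =
  Pos 4: 'n' vs 't' !=
  Pos 5: 'g' vs 'i' !=
  Pos 6: 'l' vs 'o' !=
  Pos 7: 'e' vs 'n' !=
Hamming distance = 7


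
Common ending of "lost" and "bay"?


Word 1: "lost"
Word 2: "bay"
Comparing from end:
  Pos -1: 't' != 'y' (stop)
LCS = "" (length 0)


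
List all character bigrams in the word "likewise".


Word: "likewise" (length 8)
Number of bigrams = 8 - 2 + 1 = 7
  Position 0: "li"
  Position 1: "ik"
  Position 2: "ke"
  Position 3: "ew"
  Position 4: "wi"
  Position 5: "is"
  Position 6: "se"
Bigrams = "li", "ik", "ke", "ew", "wi", "is", "se"


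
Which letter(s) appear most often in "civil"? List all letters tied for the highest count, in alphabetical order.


Word: "civil"
Letter counts:
  'c': 1
  'i': 2
  'l': 1
  'v': 1
Maximum count = 2
Most frequent = 'i' (2 times each)


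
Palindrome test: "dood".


Word: "dood"
Reversed: "dood"
Forward == Backward? dood == dood
Palindrome = Yes


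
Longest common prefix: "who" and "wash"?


Word 1: "who"
Word 2: "wash"
Comparing from start:
  Pos 0: 'w' == 'w'
  Pos 1: 'h' != 'a' (stop)
LCP = "w" (length 1)


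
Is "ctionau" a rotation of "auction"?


Word: "auction", Candidate: "ctionau"
Method: check if candidate is substring of word+word
"auctionauction" contains "ctionau"? Yes
Is rotation = Yes


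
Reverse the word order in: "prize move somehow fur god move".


Original: "prize move somehow fur god move"
Words (1..n): prize | move | somehow | fur | god | move
Reversed (n..1): move | god | fur | somehow | move | prize
Result = "move god fur somehow move prize"


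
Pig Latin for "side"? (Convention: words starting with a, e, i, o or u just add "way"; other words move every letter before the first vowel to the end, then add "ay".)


Word: "side"
Starts with consonant(s) → move to end, add 'ay'
Consonant cluster: "s"
Pig Latin = "idesay"


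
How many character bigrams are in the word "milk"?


Word: "milk" (length 4)
Number of 2-grams = length - 2 + 1 = 4 - 2 + 1
= 3


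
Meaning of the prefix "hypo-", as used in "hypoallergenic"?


Prefix: hypo-
As in: hypoallergenic -> hypo- + allergenic
Meaning = under / below normal


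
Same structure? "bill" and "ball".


Pattern of "bill": [0, 1, 2, 2]
Pattern of "ball": [0, 1, 2, 2]
Patterns match
Same pattern = Yes


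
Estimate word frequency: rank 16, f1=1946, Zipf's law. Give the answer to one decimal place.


Zipf's law: f(r) = f(1) / r
f(1) = 1946
f(16) = 1946 / 16
= 121.6 occurrences


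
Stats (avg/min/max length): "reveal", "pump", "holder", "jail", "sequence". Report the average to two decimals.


Lengths: "reveal"=6, "pump"=4, "holder"=6, "jail"=4, "sequence"=8
Sum = 28, Count = 5
Average = 28/5 = 5.60
= avg=5.60, min=4, max=8


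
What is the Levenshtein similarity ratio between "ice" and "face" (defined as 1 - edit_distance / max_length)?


Word 1: "ice" (length 3)
Word 2: "face" (length 4)
One optimal edit sequence:
  1. insert 'f'  (+1)
  2. substitute 'i' -> 'a'  (+1)
  3. keep 'c'
  4. keep 'e'
Edit distance = 2
Max length = max(3, 4) = 4
Similarity = 1 - 2/4
= 0.5000


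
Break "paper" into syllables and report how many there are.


Word: "paper"
Syllable breakdown: pa · per
Counting: 2 parts
= 2 syllables


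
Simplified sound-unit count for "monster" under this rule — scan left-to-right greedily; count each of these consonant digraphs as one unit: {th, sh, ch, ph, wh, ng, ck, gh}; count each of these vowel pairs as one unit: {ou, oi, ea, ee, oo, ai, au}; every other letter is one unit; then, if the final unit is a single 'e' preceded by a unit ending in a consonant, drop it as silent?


Word: "monster" (7 letters)
Left-to-right scan:
  [1] 'm' (letter)
  [2] 'o' (letter)
  [3] 'n' (letter)
  [4] 's' (letter)
  [5] 't' (letter)
  [6] 'e' (letter)
  [7] 'r' (letter)
Units from scan: 7
Sound units = 7 units


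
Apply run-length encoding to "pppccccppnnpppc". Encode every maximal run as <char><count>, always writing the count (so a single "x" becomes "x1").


String: "pppccccppnnpppc"
Scanning for consecutive runs:
  'p' x 3
  'c' x 4
  'p' x 2
  'n' x 2
  'p' x 3
  'c' x 1
RLE = "p3c4p2n2p3c1"


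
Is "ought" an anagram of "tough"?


Word 1: "tough" → sorted: ghotu
Word 2: "ought" → sorted: ghotu
Same letters? ghotu == ghotu
Anagram = Yes


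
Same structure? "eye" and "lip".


Pattern of "eye": [0, 1, 0]
Pattern of "lip": [0, 1, 2]
Patterns do not match
Same pattern = No


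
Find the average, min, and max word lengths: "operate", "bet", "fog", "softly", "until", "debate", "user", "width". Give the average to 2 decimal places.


Lengths: "operate"=7, "bet"=3, "fog"=3, "softly"=6, "until"=5, "debate"=6, "user"=4, "width"=5
Sum = 39, Count = 8
Average = 39/8 = 4.88
= avg=4.88, min=3, max=7


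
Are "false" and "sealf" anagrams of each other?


Word 1: "false" → sorted: aefls
Word 2: "sealf" → sorted: aefls
Same letters? aefls == aefls
Anagram = Yes


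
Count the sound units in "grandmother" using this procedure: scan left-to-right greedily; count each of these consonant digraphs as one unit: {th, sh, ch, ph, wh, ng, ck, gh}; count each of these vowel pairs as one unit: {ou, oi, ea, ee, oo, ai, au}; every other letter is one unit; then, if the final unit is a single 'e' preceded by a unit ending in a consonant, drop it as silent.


Word: "grandmother" (11 letters)
Left-to-right scan:
  1. 'g' (letter)
  2. 'r' (letter)
  3. 'a' (letter)
  4. 'n' (letter)
  5. 'd' (letter)
  6. 'm' (letter)
  7. 'o' (letter)
  8. 'th' (digraph)
  9. 'e' (letter)
  10. 'r' (letter)
Units from scan: 10
Sound units = 10 units


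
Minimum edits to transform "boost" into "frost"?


Word 1: "boost" (length 5)
Word 2: "frost" (length 5)
One optimal edit sequence (insert/delete/substitute each cost 1):
  1. substitute 'b' -> 'f'  (+1)
  2. substitute 'o' -> 'r'  (+1)
  3. keep 'o'
  4. keep 's'
  5. keep 't'
Total edit operations: 2
Edit distance = 2


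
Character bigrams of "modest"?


Word: "modest" (length 6)
Number of bigrams = 6 - 2 + 1 = 5
  Position 0: "mo"
  Position 1: "od"
  Position 2: "de"
  Position 3: "es"
  Position 4: "st"
Bigrams = "mo", "od", "de", "es", "st"


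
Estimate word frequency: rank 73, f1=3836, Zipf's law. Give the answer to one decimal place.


Zipf's law: f(r) = f(1) / r
f(1) = 3836
f(73) = 3836 / 73
= 52.5 occurrences


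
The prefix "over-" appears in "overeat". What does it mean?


Prefix: over-
Example: overeat = over- + eat
Meaning = excessive


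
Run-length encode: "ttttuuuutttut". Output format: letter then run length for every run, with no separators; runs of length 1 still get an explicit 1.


String: "ttttuuuutttut"
Scanning for consecutive runs:
  't' x 4
  'u' x 4
  't' x 3
  'u' x 1
  't' x 1
RLE = "t4u4t3u1t1"


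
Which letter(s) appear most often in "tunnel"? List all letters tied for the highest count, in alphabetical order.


Word: "tunnel"
Letter counts:
  'e': 1
  'l': 1
  'n': 2
  't': 1
  'u': 1
Maximum count = 2
Most frequent = 'n' (2 times each)


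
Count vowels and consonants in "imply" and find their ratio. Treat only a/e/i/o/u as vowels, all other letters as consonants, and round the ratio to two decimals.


Word: "imply"
Vowels (a,e,i,o,u): 1
Consonants: 4
Ratio = 1/4
= 0.25


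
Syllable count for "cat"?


Word: "cat"
Syllable breakdown: cat
Counting: 1 part
= 1 syllable


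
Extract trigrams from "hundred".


Word: "hundred" (length 7)
Number of trigrams = 7 - 3 + 1 = 5
  Position 0: "hun"
  Position 1: "und"
  Position 2: "ndr"
  Position 3: "dre"
  Position 4: "red"
Trigrams = "hun", "und", "ndr", "dre", "red"


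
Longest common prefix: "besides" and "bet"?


Word 1: "besides"
Word 2: "bet"
Comparing from start:
  Pos 0: 'b' == 'b'
  Pos 1: 'e' == 'e'
  Pos 2: 's' != 't' (stop)
LCP = "be" (length 2)


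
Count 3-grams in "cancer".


Word: "cancer" (length 6)
Number of 3-grams = length - 3 + 1 = 6 - 3 + 1
= 4


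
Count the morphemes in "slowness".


Word: "slowness"
Morphemes: slow / -ness
Each morpheme carries meaning
= 2 morphemes


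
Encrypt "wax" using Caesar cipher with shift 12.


Word: "wax"
Shift: 12
Each letter → (letter + shift) mod 26:
  'w' (22) + 12 = 8 → 'i'
  'a' (0) + 12 = 12 → 'm'
  'x' (23) + 12 = 9 → 'j'
Result = "imj"


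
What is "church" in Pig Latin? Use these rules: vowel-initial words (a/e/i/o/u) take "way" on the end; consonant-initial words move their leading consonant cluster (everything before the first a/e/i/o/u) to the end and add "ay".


Word: "church"
Starts with consonant(s) → move to end, add 'ay'
Consonant cluster: "ch"
Pig Latin = "urchchay"


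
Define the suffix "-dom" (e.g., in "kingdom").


Suffix: -dom
As in: kingdom -> king + -dom
Meaning = state / realm


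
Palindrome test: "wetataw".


Word: "wetataw"
Reversed: "watatew"
Forward == Backward? wetataw != watatew
Palindrome = No


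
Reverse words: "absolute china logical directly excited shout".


Original: "absolute china logical directly excited shout"
Words (1..n): absolute | china | logical | directly | excited | shout
Reversed (n..1): shout | excited | directly | logical | china | absolute
Result = "shout excited directly logical china absolute"


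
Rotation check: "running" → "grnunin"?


Word: "running", Candidate: "grnunin"
Method: check if candidate is substring of word+word
"runningrunning" contains "grnunin"? No
Is rotation = No


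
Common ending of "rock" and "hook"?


Word 1: "rock"
Word 2: "hook"
Comparing from end:
  Pos -1: 'k' == 'k'
  Pos -2: 'c' != 'o' (stop)
LCS = "k" (length 1)


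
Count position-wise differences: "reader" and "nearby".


Comparing character by character (same length = 6):
  Pos 0: 'r' vs 'n' !=
  Pos 1: 'e' vs 'e' =
  Pos 2: 'a' vs 'a' =
  Pos 3: 'd' vs 'r' !=
  Pos 4: 'e' vs 'b' !=
  Pos 5: 'r' vs 'y' !=
Hamming distance = 4


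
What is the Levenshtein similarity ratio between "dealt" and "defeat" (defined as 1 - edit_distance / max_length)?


Word 1: "dealt" (length 5)
Word 2: "defeat" (length 6)
One optimal edit sequence:
  1. keep 'd'
  2. keep 'e'
  3. insert 'f'  (+1)
  4. substitute 'a' -> 'e'  (+1)
  5. substitute 'l' -> 'a'  (+1)
  6. keep 't'
Edit distance = 3
Max length = max(5, 6) = 6
Similarity = 1 - 3/6
= 0.5000


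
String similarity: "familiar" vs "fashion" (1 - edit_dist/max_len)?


Word 1: "familiar" (length 8)
Word 2: "fashion" (length 7)
One optimal edit sequence:
  1. keep 'f'
  2. keep 'a'
  3. delete 'm'  (+1)
  4. substitute 'i' -> 's'  (+1)
  5. substitute 'l' -> 'h'  (+1)
  6. keep 'i'
  7. substitute 'a' -> 'o'  (+1)
  8. substitute 'r' -> 'n'  (+1)
Edit distance = 5
Max length = max(8, 7) = 8
Similarity = 1 - 5/8
= 0.3750


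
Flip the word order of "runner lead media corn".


Original: "runner lead media corn"
Words (1..n): runner | lead | media | corn
Reversed (n..1): corn | media | lead | runner
Result = "corn media lead runner"


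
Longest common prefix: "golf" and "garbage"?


Word 1: "golf"
Word 2: "garbage"
Comparing from start:
  Pos 0: 'g' == 'g'
  Pos 1: 'o' != 'a' (stop)
LCP = "g" (length 1)


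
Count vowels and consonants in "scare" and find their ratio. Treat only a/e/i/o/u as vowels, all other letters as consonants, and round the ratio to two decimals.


Word: "scare"
Vowels (a,e,i,o,u): 2
Consonants: 3
Ratio = 2/3
= 0.67


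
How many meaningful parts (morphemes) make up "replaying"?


Word: "replaying"
Morphemes: re- + play + -ing
Each morpheme carries meaning
= 3 morphemes


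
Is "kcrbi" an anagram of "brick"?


Word 1: "brick" → sorted: bcikr
Word 2: "kcrbi" → sorted: bcikr
Same letters? bcikr == bcikr
Anagram = Yes


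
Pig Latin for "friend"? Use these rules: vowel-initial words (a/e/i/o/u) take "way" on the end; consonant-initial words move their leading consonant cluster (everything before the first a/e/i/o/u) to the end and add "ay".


Word: "friend"
Starts with consonant(s) → move to end, add 'ay'
Consonant cluster: "fr"
Pig Latin = "iendfray"


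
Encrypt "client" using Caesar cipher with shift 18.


Word: "client"
Shift: 18
Each letter → (letter + shift) mod 26:
  'c' (2) + 18 = 20 → 'u'
  'l' (11) + 18 = 3 → 'd'
  'i' (8) + 18 = 0 → 'a'
  'e' (4) + 18 = 22 → 'w'
  'n' (13) + 18 = 5 → 'f'
  't' (19) + 18 = 11 → 'l'
Result = "udawfl"


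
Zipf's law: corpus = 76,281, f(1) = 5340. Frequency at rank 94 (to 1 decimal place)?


Zipf's law: f(r) = f(1) / r
f(1) = 5340
f(94) = 5340 / 94
= 56.8 occurrences


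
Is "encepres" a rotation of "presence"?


Word: "presence", Candidate: "encepres"
Method: check if candidate is substring of word+word
"presencepresence" contains "encepres"? Yes
Is rotation = Yes


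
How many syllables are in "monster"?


Word: "monster"
Syllable breakdown: mon / ster
Counting: 2 parts
= 2 syllables


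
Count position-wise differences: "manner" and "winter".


Comparing character by character (same length = 6):
  Pos 0: 'm' vs 'w' !=
  Pos 1: 'a' vs 'i' !=
  Pos 2: 'n' vs 'n' =
  Pos 3: 'n' vs 't' !=
  Pos 4: 'e' vs 'e' =
  Pos 5: 'r' vs 'r' =
Hamming distance = 3


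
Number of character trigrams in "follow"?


Word: "follow" (length 6)
Number of 3-grams = length - 3 + 1 = 6 - 3 + 1
= 4


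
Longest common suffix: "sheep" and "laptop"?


Word 1: "sheep"
Word 2: "laptop"
Comparing from end:
  Pos -1: 'p' == 'p'
  Pos -2: 'e' != 'o' (stop)
LCS = "p" (length 1)


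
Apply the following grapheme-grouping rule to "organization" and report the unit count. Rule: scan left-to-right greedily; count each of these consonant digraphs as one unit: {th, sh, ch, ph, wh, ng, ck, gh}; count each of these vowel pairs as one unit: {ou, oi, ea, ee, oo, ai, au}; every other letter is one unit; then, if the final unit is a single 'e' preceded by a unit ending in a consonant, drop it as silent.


Word: "organization" (12 letters)
Left-to-right scan:
  1. 'o' (letter)
  2. 'r' (letter)
  3. 'g' (letter)
  4. 'a' (letter)
  5. 'n' (letter)
  6. 'i' (letter)
  7. 'z' (letter)
  8. 'a' (letter)
  9. 't' (letter)
  10. 'i' (letter)
  11. 'o' (letter)
  12. 'n' (letter)
Units from scan: 12
Sound units = 12 units


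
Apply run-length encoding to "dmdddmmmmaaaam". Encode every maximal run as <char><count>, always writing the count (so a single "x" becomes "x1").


String: "dmdddmmmmaaaam"
Scanning for consecutive runs:
  'd' x 1
  'm' x 1
  'd' x 3
  'm' x 4
  'a' x 4
  'm' x 1
RLE = "d1m1d3m4a4m1"


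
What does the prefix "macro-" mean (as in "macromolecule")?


Prefix: macro-
Example: macromolecule = macro- + molecule
Meaning = large


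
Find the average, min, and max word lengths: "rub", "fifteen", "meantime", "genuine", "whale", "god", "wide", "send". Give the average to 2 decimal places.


Lengths: "rub"=3, "fifteen"=7, "meantime"=8, "genuine"=7, "whale"=5, "god"=3, "wide"=4, "send"=4
Sum = 41, Count = 8
Average = 41/8 = 5.13
= avg=5.13, min=3, max=8


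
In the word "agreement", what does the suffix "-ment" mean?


Suffix: -ment
Example: agreement (agree + -ment)
Meaning = result of action


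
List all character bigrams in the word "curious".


Word: "curious" (length 7)
Number of bigrams = 7 - 2 + 1 = 6
  Position 0: "cu"
  Position 1: "ur"
  Position 2: "ri"
  Position 3: "io"
  Position 4: "ou"
  Position 5: "us"
Bigrams = "cu", "ur", "ri", "io", "ou", "us"


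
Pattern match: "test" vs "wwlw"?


Pattern of "test": [0, 1, 2, 0]
Pattern of "wwlw": [0, 0, 1, 0]
Patterns do not match
Same pattern = No


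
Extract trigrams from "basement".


Word: "basement" (length 8)
Number of trigrams = 8 - 3 + 1 = 6
  Position 0: "bas"
  Position 1: "ase"
  Position 2: "sem"
  Position 3: "eme"
  Position 4: "men"
  Position 5: "ent"
Trigrams = "bas", "ase", "sem", "eme", "men", "ent"


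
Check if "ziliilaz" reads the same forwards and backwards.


Word: "ziliilaz"
Reversed: "zaliiliz"
Forward == Backward? ziliilaz != zaliiliz
Palindrome = No


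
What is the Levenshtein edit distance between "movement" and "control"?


Word 1: "movement" (length 8)
Word 2: "control" (length 7)
One optimal edit sequence (insert/delete/substitute each cost 1):
  1. substitute 'm' -> 'c'  (+1)
  2. keep 'o'
  3. delete 'v'  (+1)
  4. substitute 'e' -> 'n'  (+1)
  5. substitute 'm' -> 't'  (+1)
  6. substitute 'e' -> 'r'  (+1)
  7. substitute 'n' -> 'o'  (+1)
  8. substitute 't' -> 'l'  (+1)
Total edit operations: 7
Edit distance = 7


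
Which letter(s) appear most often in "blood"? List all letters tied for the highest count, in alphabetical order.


Word: "blood"
Letter counts:
  'b': 1
  'd': 1
  'l': 1
  'o': 2
Maximum count = 2
Most frequent = 'o' (2 times each)


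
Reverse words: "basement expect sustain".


Original: "basement expect sustain"
Words (1..n): basement | expect | sustain
Reversed (n..1): sustain | expect | basement
Result = "sustain expect basement"


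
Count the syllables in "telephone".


Word: "telephone"
Syllable breakdown: tel · e · phone
Counting: 3 parts
= 3 syllables


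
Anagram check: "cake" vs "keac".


Word 1: "cake" → sorted: acek
Word 2: "keac" → sorted: acek
Same letters? acek == acek
Anagram = Yes


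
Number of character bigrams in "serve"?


Word: "serve" (length 5)
Number of 2-grams = length - 2 + 1 = 5 - 2 + 1
= 4


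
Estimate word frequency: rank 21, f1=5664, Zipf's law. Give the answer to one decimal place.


Zipf's law: f(r) = f(1) / r
f(1) = 5664
f(21) = 5664 / 21
= 269.7 occurrences


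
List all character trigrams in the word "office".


Word: "office" (length 6)
Number of trigrams = 6 - 3 + 1 = 4
  Position 0: "off"
  Position 1: "ffi"
  Position 2: "fic"
  Position 3: "ice"
Trigrams = "off", "ffi", "fic", "ice"


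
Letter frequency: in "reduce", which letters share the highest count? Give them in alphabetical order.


Word: "reduce"
Letter counts:
  'c': 1
  'd': 1
  'e': 2
  'r': 1
  'u': 1
Maximum count = 2
Most frequent = 'e' (2 times each)


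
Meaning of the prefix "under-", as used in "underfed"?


Prefix: under-
As in: underfed -> under- + fed
Meaning = insufficient


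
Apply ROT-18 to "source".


Word: "source"
Shift: 18
Each letter → (letter + shift) mod 26:
  's' (18) + 18 = 10 → 'k'
  'o' (14) + 18 = 6 → 'g'
  'u' (20) + 18 = 12 → 'm'
  'r' (17) + 18 = 9 → 'j'
  'c' (2) + 18 = 20 → 'u'
  'e' (4) + 18 = 22 → 'w'
Result = "kgmjuw"


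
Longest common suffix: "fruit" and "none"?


Word 1: "fruit"
Word 2: "none"
Comparing from end:
  Pos -1: 't' != 'e' (stop)
LCS = "" (length 0)


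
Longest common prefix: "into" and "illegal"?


Word 1: "into"
Word 2: "illegal"
Comparing from start:
  Pos 0: 'i' == 'i'
  Pos 1: 'n' != 'l' (stop)
LCP = "i" (length 1)


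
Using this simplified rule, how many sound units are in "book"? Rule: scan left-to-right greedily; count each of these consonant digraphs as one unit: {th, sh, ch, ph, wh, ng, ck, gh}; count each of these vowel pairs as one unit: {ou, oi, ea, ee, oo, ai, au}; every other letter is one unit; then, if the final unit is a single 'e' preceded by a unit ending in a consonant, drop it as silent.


Word: "book" (4 letters)
Left-to-right scan:
  [1] 'b' (letter)
  [2] 'oo' (vowel-pair)
  [3] 'k' (letter)
Units from scan: 3
Sound units = 3 units


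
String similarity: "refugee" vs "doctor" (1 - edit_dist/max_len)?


Word 1: "refugee" (length 7)
Word 2: "doctor" (length 6)
One optimal edit sequence:
  1. delete 'r'  (+1)
  2. substitute 'e' -> 'd'  (+1)
  3. substitute 'f' -> 'o'  (+1)
  4. substitute 'u' -> 'c'  (+1)
  5. substitute 'g' -> 't'  (+1)
  6. substitute 'e' -> 'o'  (+1)
  7. substitute 'e' -> 'r'  (+1)
Edit distance = 7
Max length = max(7, 6) = 7
Similarity = 1 - 7/7
= 0.0000


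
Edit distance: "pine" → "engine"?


Word 1: "pine" (length 4)
Word 2: "engine" (length 6)
One optimal edit sequence (insert/delete/substitute each cost 1):
  1. insert 'e'  (+1)
  2. insert 'n'  (+1)
  3. substitute 'p' -> 'g'  (+1)
  4. keep 'i'
  5. keep 'n'
  6. keep 'e'
Total edit operations: 3
Edit distance = 3


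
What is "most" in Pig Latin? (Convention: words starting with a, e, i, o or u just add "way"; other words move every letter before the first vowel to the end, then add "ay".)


Word: "most"
Starts with consonant(s) → move to end, add 'ay'
Consonant cluster: "m"
Pig Latin = "ostmay"


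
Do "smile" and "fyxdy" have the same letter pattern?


Pattern of "smile": [0, 1, 2, 3, 4]
Pattern of "fyxdy": [0, 1, 2, 3, 1]
Patterns do not match
Same pattern = No


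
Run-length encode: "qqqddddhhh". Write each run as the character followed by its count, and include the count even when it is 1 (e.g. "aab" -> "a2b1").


String: "qqqddddhhh"
Scanning for consecutive runs:
  'q' x 3
  'd' x 4
  'h' x 3
RLE = "q3d4h3"


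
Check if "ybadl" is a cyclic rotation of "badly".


Word: "badly", Candidate: "ybadl"
Method: check if candidate is substring of word+word
"badlybadly" contains "ybadl"? Yes
Is rotation = Yes


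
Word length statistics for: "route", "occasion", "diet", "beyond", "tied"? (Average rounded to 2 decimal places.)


Lengths: "route"=5, "occasion"=8, "diet"=4, "beyond"=6, "tied"=4
Sum = 27, Count = 5
Average = 27/5 = 5.40
= avg=5.40, min=4, max=8


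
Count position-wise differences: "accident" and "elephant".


Comparing character by character (same length = 8):
  Pos 0: 'a' vs 'e' !=
  Pos 1: 'c' vs 'l' !=
  Pos 2: 'c' vs 'e' !=
  Pos 3: 'i' vs 'p' !=
  Pos 4: 'd' vs 'h' !=
  Pos 5: 'e' vs 'a' !=
  Pos 6: 'n' vs 'n' =
  Pos 7: 't' vs 't' =
Hamming distance = 6


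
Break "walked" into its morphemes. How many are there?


Word: "walked"
Morphemes: walk | -ed
Each morpheme carries meaning
= 2 morphemes


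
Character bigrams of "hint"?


Word: "hint" (length 4)
Number of bigrams = 4 - 2 + 1 = 3
  Position 0: "hi"
  Position 1: "in"
  Position 2: "nt"
Bigrams = "hi", "in", "nt"


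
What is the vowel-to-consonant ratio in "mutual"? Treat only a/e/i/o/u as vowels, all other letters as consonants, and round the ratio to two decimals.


Word: "mutual"
Vowels (a,e,i,o,u): 3
Consonants: 3
Ratio = 3/3
= 1.00


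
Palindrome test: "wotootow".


Word: "wotootow"
Reversed: "wotootow"
Forward == Backward? wotootow == wotootow
Palindrome = Yes


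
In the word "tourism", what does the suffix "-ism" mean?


Suffix: -ism
Example: tourism = tour + -ism
Meaning = belief / practice


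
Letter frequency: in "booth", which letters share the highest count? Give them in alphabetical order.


Word: "booth"
Letter counts:
  'b': 1
  'h': 1
  'o': 2
  't': 1
Maximum count = 2
Most frequent = 'o' (2 times each)


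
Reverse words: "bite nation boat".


Original: "bite nation boat"
Words (1..n): bite | nation | boat
Reversed (n..1): boat | nation | bite
Result = "boat nation bite"


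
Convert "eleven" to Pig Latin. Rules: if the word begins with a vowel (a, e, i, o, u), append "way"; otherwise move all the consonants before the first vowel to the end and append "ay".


Word: "eleven"
Starts with vowel → add 'way'
Pig Latin = "elevenway"


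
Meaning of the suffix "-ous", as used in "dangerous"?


Suffix: -ous
Example: dangerous (danger + -ous)
Meaning = having quality of


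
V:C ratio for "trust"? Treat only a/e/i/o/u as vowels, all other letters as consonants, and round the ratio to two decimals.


Word: "trust"
Vowels (a,e,i,o,u): 1
Consonants: 4
Ratio = 1/4
= 0.25


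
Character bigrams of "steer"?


Word: "steer" (length 5)
Number of bigrams = 5 - 2 + 1 = 4
  Position 0: "st"
  Position 1: "te"
  Position 2: "ee"
  Position 3: "er"
Bigrams = "st", "te", "ee", "er"


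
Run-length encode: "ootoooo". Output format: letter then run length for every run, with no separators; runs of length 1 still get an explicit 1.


String: "ootoooo"
Scanning for consecutive runs:
  'o' x 2
  't' x 1
  'o' x 4
RLE = "o2t1o4"


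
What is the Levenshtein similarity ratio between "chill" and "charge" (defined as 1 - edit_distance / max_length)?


Word 1: "chill" (length 5)
Word 2: "charge" (length 6)
One optimal edit sequence:
  1. keep 'c'
  2. keep 'h'
  3. insert 'a'  (+1)
  4. substitute 'i' -> 'r'  (+1)
  5. substitute 'l' -> 'g'  (+1)
  6. substitute 'l' -> 'e'  (+1)
Edit distance = 4
Max length = max(5, 6) = 6
Similarity = 1 - 4/6
= 0.3333


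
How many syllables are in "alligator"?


Word: "alligator"
Syllable breakdown: al-li-ga-tor
Counting: 4 parts
= 4 syllables


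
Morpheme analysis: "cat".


Word: "cat"
Morphemes: cat
Each morpheme carries meaning
= 1 morpheme


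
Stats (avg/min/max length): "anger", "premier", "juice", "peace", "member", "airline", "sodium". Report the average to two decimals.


Lengths: "anger"=5, "premier"=7, "juice"=5, "peace"=5, "member"=6, "airline"=7, "sodium"=6
Sum = 41, Count = 7
Average = 41/7 = 5.86
= avg=5.86, min=5, max=7


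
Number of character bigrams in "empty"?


Word: "empty" (length 5)
Number of 2-grams = length - 2 + 1 = 5 - 2 + 1
= 4


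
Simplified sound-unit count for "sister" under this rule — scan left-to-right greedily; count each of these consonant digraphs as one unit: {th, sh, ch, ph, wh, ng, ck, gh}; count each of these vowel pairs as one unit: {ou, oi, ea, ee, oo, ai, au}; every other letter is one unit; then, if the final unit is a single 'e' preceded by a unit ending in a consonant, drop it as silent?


Word: "sister" (6 letters)
Left-to-right scan:
  (1) 's' (letter)
  (2) 'i' (letter)
  (3) 's' (letter)
  (4) 't' (letter)
  (5) 'e' (letter)
  (6) 'r' (letter)
Units from scan: 6
Sound units = 6 units


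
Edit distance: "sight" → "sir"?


Word 1: "sight" (length 5)
Word 2: "sir" (length 3)
One optimal edit sequence (insert/delete/substitute each cost 1):
  1. keep 's'
  2. keep 'i'
  3. delete 'g'  (+1)
  4. delete 'h'  (+1)
  5. substitute 't' -> 'r'  (+1)
Total edit operations: 3
Edit distance = 3


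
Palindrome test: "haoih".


Word: "haoih"
Reversed: "hioah"
Forward == Backward? haoih != hioah
Palindrome = No


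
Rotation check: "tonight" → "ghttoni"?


Word: "tonight", Candidate: "ghttoni"
Method: check if candidate is substring of word+word
"tonighttonight" contains "ghttoni"? Yes
Is rotation = Yes


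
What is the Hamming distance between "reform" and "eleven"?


Comparing character by character (same length = 6):
  Pos 0: 'r' vs 'e' !=
  Pos 1: 'e' vs 'l' !=
  Pos 2: 'f' vs 'e' !=
  Pos 3: 'o' vs 'v' !=
  Pos 4: 'r' vs 'e' !=
  Pos 5: 'm' vs 'n' !=
Hamming distance = 6


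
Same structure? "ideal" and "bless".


Pattern of "ideal": [0, 1, 2, 3, 4]
Pattern of "bless": [0, 1, 2, 3, 3]
Patterns do not match
Same pattern = No


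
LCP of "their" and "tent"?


Word 1: "their"
Word 2: "tent"
Comparing from start:
  Pos 0: 't' == 't'
  Pos 1: 'h' != 'e' (stop)
LCP = "t" (length 1)


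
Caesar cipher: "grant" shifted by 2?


Word: "grant"
Shift: 2
Each letter → (letter + shift) mod 26:
  'g' (6) + 2 = 8 → 'i'
  'r' (17) + 2 = 19 → 't'
  'a' (0) + 2 = 2 → 'c'
  'n' (13) + 2 = 15 → 'p'
  't' (19) + 2 = 21 → 'v'
Result = "itcpv"


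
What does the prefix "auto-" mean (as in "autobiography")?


Prefix: auto-
Example: autobiography = auto- + biography
Meaning = self


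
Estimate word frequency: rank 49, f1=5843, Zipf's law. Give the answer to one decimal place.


Zipf's law: f(r) = f(1) / r
f(1) = 5843
f(49) = 5843 / 49
= 119.2 occurrences


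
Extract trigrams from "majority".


Word: "majority" (length 8)
Number of trigrams = 8 - 3 + 1 = 6
  Position 0: "maj"
  Position 1: "ajo"
  Position 2: "jor"
  Position 3: "ori"
  Position 4: "rit"
  Position 5: "ity"
Trigrams = "maj", "ajo", "jor", "ori", "rit", "ity"


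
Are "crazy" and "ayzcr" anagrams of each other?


Word 1: "crazy" → sorted: acryz
Word 2: "ayzcr" → sorted: acryz
Same letters? acryz == acryz
Anagram = Yes


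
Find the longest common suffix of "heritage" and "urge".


Word 1: "heritage"
Word 2: "urge"
Comparing from end:
  Pos -1: 'e' == 'e'
  Pos -2: 'g' == 'g'
  Pos -3: 'a' != 'r' (stop)
LCS = "ge" (length 2)


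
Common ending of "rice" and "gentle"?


Word 1: "rice"
Word 2: "gentle"
Comparing from end:
  Pos -1: 'e' == 'e'
  Pos -2: 'c' != 'l' (stop)
LCS = "e" (length 1)


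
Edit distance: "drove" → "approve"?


Word 1: "drove" (length 5)
Word 2: "approve" (length 7)
One optimal edit sequence (insert/delete/substitute each cost 1):
  1. insert 'a'  (+1)
  2. insert 'p'  (+1)
  3. substitute 'd' -> 'p'  (+1)
  4. keep 'r'
  5. keep 'o'
  6. keep 'v'
  7. keep 'e'
Total edit operations: 3
Edit distance = 3
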